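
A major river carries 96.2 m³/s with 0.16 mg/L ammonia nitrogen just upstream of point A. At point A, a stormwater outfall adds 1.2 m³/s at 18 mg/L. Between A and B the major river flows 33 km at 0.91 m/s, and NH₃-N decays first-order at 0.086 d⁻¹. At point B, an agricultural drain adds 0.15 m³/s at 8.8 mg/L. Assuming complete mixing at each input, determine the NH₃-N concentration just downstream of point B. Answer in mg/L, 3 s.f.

0.379 mg/L

After input A: C = (96.2·0.16 + 1.2·18) / 97.4 = 0.3798 mg/L.
Over the 33 km reach to input B (t = 3.626e+04 s = 0.4197 d), decay gives C = 0.3798·exp(−0.086·0.4197) = 0.3663 mg/L.
After input B: C = (97.4·0.3663 + 0.15·8.8) / 97.55 = 0.3793 mg/L.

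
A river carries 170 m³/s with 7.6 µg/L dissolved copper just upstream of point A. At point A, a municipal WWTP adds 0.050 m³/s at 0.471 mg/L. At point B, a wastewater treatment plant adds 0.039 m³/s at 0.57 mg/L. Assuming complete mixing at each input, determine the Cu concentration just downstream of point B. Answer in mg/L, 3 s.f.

0.00787 mg/L

7.6 µg/L = 0.0076 mg/L.
After input A: C = (170·0.0076 + 0.05·0.471) / 170.1 = 0.007736 mg/L.
After input B: C = (170.1·0.007736 + 0.039·0.57) / 170.1 = 0.007865 mg/L.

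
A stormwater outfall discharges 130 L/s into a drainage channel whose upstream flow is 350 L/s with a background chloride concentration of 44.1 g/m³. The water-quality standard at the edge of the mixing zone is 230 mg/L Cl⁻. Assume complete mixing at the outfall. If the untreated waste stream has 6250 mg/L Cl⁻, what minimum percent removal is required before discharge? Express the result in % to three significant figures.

88.3 %

130 L/s = 0.13 m³/s.
350 L/s = 0.35 m³/s.
Mass balance: 230·0.48 = 0.13·Cₑ + 0.35·44.1.
Cₑ = (110.4 − 15.44) / 0.13 = 730.5 mg/L.
Required removal = 1 − 730.5/6250 = 88.31 %.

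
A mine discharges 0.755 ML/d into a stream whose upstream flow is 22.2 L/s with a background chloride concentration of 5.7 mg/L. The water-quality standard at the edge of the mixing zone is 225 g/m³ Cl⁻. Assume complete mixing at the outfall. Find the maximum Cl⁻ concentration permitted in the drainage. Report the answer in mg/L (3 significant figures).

782 mg/L

0.755 ML/d = 0.008738 m³/s.
22.2 L/s = 0.0222 m³/s.
Mass balance: 225·0.03094 = 0.008738·Cₑ + 0.0222·5.7.
Cₑ = (6.961 − 0.1265) / 0.008738 = 782.1 mg/L.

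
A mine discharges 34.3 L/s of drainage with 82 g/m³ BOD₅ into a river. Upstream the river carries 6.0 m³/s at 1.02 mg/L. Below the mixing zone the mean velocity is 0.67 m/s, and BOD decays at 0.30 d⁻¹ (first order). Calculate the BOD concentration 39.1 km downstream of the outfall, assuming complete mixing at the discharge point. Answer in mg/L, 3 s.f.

1.21 mg/L

34.3 L/s = 0.0343 m³/s.
After complete mixing, C₀ = (0.0343·82 + 6·1.02) / 6.034 = 1.48 mg/L.
Travel time t = 3.91e+04 m / 0.67 m/s = 5.836e+04 s = 0.6754 d.
C = 1.48·exp(−0.30·0.6754) = 1.48·0.8166 = 1.209 mg/L.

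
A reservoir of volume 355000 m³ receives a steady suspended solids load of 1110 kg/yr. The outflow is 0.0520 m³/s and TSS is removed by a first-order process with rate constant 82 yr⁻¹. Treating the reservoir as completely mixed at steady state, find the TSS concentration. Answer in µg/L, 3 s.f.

36.1 µg/L

Outflow Q = 0.0520 m³/s × 3.156e+07 s/yr = 1.641e+06 m³/yr.
Steady-state CSTR mass balance: W = Q·C + k·V·C, so C = W/(Q + kV).
Q + kV = 1.641e+06 + 82·355000 = 3.075e+07 m³/yr.
C = 1110/3.075e+07 = 3.61e-05 kg/m³ = 0.0361 mg/L = 36.1 µg/L.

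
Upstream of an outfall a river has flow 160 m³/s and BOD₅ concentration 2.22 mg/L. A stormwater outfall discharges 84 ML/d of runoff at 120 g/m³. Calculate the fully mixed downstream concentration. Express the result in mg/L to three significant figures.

84 ML/d = 0.9722 m³/s.
By mass balance at complete mixing, C = (0.9722·120 + 160·2.22) / (0.9722 + 160) = 471.9/161 = 2.931 mg/L.

2.93 mg/L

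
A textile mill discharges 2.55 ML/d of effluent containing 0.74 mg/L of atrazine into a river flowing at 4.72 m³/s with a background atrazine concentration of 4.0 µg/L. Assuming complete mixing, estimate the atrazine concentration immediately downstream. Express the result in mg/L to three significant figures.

2.55 ML/d = 0.02951 m³/s.
4.0 µg/L = 0.004 mg/L.
Flow-weighted mixing gives C = (0.02951·0.74 + 4.72·0.004) / (0.02951 + 4.72) = 0.04072/4.75 = 0.008574 mg/L.

0.00857 mg/L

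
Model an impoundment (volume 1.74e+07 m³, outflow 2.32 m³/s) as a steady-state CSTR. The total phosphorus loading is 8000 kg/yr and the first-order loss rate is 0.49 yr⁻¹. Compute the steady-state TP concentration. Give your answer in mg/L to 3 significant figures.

Outflow Q = 2.32 m³/s × 3.156e+07 s/yr = 7.321e+07 m³/yr.
Steady-state CSTR mass balance: W = Q·C + k·V·C, so C = W/(Q + kV).
Q + kV = 7.321e+07 + 0.49·1.74e+07 = 8.174e+07 m³/yr.
C = 8000/8.174e+07 = 9.787e-05 kg/m³ = 0.09787 mg/L.

0.0979 mg/L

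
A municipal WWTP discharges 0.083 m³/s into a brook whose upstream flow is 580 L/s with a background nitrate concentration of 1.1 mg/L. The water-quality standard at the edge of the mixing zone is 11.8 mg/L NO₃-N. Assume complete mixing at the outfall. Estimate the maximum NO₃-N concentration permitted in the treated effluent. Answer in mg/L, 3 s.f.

580 L/s = 0.58 m³/s.
Mass balance: 11.8·0.663 = 0.083·Cₑ + 0.58·1.1.
Cₑ = (7.823 − 0.638) / 0.083 = 86.57 mg/L.

86.6 mg/L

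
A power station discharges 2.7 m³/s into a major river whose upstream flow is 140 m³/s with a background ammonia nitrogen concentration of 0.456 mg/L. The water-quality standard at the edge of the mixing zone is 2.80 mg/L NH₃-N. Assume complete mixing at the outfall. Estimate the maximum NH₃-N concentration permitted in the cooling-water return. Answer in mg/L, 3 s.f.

Mass balance: 2.8·142.7 = 2.7·Cₑ + 140·0.456.
Cₑ = (399.6 − 63.84) / 2.7 = 124.3 mg/L.

124 mg/L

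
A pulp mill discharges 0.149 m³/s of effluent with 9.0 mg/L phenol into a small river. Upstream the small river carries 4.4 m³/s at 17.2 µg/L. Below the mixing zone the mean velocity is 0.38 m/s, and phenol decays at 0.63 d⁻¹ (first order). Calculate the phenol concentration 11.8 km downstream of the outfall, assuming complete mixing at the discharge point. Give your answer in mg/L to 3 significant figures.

0.248 mg/L

17.2 µg/L = 0.0172 mg/L.
After complete mixing, C₀ = (0.149·9 + 4.4·0.0172) / 4.549 = 0.3114 mg/L.
Travel time t = 1.18e+04 m / 0.38 m/s = 3.105e+04 s = 0.3594 d.
C = 0.3114·exp(−0.63·0.3594) = 0.3114·0.7974 = 0.2483 mg/L.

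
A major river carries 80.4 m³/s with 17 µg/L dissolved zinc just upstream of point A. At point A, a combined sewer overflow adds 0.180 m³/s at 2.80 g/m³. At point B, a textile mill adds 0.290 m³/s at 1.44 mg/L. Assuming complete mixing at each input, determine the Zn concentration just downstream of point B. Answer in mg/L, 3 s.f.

0.0283 mg/L

17 µg/L = 0.017 mg/L.
After input A: C = (80.4·0.017 + 0.18·2.8) / 80.58 = 0.02322 mg/L.
After input B: C = (80.58·0.02322 + 0.29·1.44) / 80.87 = 0.0283 mg/L.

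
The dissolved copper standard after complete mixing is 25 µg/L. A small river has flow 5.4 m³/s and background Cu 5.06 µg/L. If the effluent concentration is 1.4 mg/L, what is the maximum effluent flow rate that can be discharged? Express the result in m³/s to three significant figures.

5.06 µg/L = 0.00506 mg/L.
25 µg/L = 0.025 mg/L.
Mass balance at complete mixing: C_std·(Q_w + Q_r) = Q_w·C_e + Q_r·C_b.
Rearranging, Q_w = Q_r·(C_std − C_b)/(C_e − C_std) = 5.4·(0.025 − 0.00506) / (1.4 − 0.025) = 0.07831 m³/s.

0.0783 m³/s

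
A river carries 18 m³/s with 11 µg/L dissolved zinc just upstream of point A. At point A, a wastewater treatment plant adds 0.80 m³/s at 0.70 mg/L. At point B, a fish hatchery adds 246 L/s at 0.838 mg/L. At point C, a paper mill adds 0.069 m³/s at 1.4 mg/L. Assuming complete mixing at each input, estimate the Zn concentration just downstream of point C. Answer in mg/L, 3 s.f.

11 µg/L = 0.011 mg/L.
After input A: C = (18·0.011 + 0.8·0.7) / 18.8 = 0.04032 mg/L.
246 L/s = 0.246 m³/s.
After input B: C = (18.8·0.04032 + 0.246·0.838) / 19.05 = 0.05062 mg/L.
After input C: C = (19.05·0.05062 + 0.069·1.4) / 19.11 = 0.05549 mg/L.

0.0555 mg/L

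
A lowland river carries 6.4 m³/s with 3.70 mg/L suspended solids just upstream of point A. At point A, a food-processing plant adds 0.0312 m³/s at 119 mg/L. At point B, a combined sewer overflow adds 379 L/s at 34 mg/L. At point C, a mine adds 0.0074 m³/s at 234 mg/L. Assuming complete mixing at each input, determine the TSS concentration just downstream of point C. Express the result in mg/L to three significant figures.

After input A: C = (6.4·3.7 + 0.0312·119) / 6.431 = 4.259 mg/L.
379 L/s = 0.379 m³/s.
After input B: C = (6.431·4.259 + 0.379·34) / 6.81 = 5.914 mg/L.
After input C: C = (6.81·5.914 + 0.0074·234) / 6.818 = 6.162 mg/L.

6.16 mg/L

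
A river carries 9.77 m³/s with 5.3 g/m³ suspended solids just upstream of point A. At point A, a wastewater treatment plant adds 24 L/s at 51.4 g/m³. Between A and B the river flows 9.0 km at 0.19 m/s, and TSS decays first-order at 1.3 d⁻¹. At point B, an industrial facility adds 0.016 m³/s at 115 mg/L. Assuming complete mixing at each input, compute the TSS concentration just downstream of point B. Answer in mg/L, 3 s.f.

2.84 mg/L

24 L/s = 0.024 m³/s.
After input A: C = (9.77·5.3 + 0.024·51.4) / 9.794 = 5.413 mg/L.
Over the 9.0 km reach to input B (t = 4.737e+04 s = 0.5482 d), decay gives C = 5.413·exp(−1.3·0.5482) = 2.654 mg/L.
After input B: C = (9.794·2.654 + 0.016·115) / 9.81 = 2.837 mg/L.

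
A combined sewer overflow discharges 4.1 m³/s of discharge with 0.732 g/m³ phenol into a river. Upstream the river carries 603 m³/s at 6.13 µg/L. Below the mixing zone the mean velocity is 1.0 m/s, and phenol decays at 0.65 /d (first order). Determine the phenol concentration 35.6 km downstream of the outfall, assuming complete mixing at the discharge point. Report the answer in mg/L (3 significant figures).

6.13 µg/L = 0.00613 mg/L.
After complete mixing, C₀ = (4.1·0.732 + 603·0.00613) / 607.1 = 0.01103 mg/L.
Travel time t = 3.56e+04 m / 1.0 m/s = 3.56e+04 s = 0.412 d.
C = 0.01103·exp(−0.65·0.412) = 0.01103·0.765 = 0.00844 mg/L.

0.00844 mg/L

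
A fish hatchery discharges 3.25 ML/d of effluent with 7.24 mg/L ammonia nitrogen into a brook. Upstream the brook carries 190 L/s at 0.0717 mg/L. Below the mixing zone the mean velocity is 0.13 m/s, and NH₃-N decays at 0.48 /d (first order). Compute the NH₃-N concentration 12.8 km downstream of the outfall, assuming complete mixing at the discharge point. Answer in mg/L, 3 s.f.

3.25 ML/d = 0.03762 m³/s.
190 L/s = 0.19 m³/s.
After complete mixing, C₀ = (0.03762·7.24 + 0.19·0.0717) / 0.2276 = 1.256 mg/L.
Travel time t = 1.28e+04 m / 0.13 m/s = 9.846e+04 s = 1.14 d.
C = 1.256·exp(−0.48·1.14) = 1.256·0.5787 = 0.727 mg/L.

0.727 mg/L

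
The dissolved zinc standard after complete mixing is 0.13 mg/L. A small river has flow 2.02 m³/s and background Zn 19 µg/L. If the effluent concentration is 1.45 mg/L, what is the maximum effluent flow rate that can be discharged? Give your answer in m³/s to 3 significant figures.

0.170 m³/s

19 µg/L = 0.019 mg/L.
Mass balance at complete mixing: C_std·(Q_w + Q_r) = Q_w·C_e + Q_r·C_b.
Rearranging, Q_w = Q_r·(C_std − C_b)/(C_e − C_std) = 2.02·(0.13 − 0.019) / (1.45 − 0.13) = 0.1699 m³/s.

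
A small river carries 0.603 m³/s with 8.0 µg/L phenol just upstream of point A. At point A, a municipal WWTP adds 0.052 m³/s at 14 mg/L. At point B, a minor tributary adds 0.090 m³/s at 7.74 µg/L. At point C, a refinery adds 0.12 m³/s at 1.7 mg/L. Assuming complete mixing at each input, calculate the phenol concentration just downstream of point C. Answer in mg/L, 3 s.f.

8.0 µg/L = 0.008 mg/L.
After input A: C = (0.603·0.008 + 0.052·14) / 0.655 = 1.119 mg/L.
7.74 µg/L = 0.00774 mg/L.
After input B: C = (0.655·1.119 + 0.09·0.00774) / 0.745 = 0.9846 mg/L.
After input C: C = (0.745·0.9846 + 0.12·1.7) / 0.865 = 1.084 mg/L.

1.08 mg/L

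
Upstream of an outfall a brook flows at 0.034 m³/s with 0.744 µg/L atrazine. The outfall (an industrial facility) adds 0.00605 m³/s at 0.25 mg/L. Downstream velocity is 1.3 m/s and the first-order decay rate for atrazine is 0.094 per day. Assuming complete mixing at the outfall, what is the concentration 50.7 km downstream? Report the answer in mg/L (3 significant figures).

0.0368 mg/L

0.744 µg/L = 0.000744 mg/L.
After complete mixing, C₀ = (0.00605·0.25 + 0.034·0.000744) / 0.04005 = 0.0384 mg/L.
Travel time t = 5.07e+04 m / 1.3 m/s = 3.9e+04 s = 0.4514 d.
C = 0.0384·exp(−0.094·0.4514) = 0.0384·0.9585 = 0.0368 mg/L.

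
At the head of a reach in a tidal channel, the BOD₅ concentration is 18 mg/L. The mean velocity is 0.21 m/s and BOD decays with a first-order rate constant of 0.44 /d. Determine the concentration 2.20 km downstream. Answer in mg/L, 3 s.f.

Travel time t = 2.20 km / 0.21 m/s = 2200/0.21 = 1.048e+04 s = 0.1213 d.
First-order decay: C = 18·exp(−0.44·0.1213) = 18·0.948 = 17.06 mg/L.

17.1 mg/L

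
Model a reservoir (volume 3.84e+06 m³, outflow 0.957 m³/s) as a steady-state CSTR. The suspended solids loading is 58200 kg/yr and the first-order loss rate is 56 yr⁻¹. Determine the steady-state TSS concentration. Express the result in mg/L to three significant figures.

0.237 mg/L

Outflow Q = 0.957 m³/s × 3.156e+07 s/yr = 3.02e+07 m³/yr.
Steady-state CSTR mass balance: W = Q·C + k·V·C, so C = W/(Q + kV).
Q + kV = 3.02e+07 + 56·3.84e+06 = 2.452e+08 m³/yr.
C = 58200/2.452e+08 = 0.0002373 kg/m³ = 0.2373 mg/L.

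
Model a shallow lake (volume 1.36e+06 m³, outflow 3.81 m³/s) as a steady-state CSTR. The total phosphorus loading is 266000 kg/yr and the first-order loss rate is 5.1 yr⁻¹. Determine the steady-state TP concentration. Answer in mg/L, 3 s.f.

2.09 mg/L

Outflow Q = 3.81 m³/s × 3.156e+07 s/yr = 1.202e+08 m³/yr.
Steady-state CSTR mass balance: W = Q·C + k·V·C, so C = W/(Q + kV).
Q + kV = 1.202e+08 + 5.1·1.36e+06 = 1.272e+08 m³/yr.
C = 266000/1.272e+08 = 0.002092 kg/m³ = 2.092 mg/L.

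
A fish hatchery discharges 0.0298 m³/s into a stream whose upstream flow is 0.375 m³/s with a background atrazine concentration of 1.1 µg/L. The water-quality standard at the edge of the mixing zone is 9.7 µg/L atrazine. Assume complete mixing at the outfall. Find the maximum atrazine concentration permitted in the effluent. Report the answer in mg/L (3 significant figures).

0.118 mg/L

1.1 µg/L = 0.0011 mg/L.
9.7 µg/L = 0.0097 mg/L.
Mass balance: 0.0097·0.4048 = 0.0298·Cₑ + 0.375·0.0011.
Cₑ = (0.003927 − 0.0004125) / 0.0298 = 0.1179 mg/L.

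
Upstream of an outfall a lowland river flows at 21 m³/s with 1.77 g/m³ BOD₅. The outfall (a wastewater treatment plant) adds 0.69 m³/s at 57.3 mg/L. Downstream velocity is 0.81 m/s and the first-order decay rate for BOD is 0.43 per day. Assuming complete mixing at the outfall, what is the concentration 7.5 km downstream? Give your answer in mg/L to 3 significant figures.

After complete mixing, C₀ = (0.69·57.3 + 21·1.77) / 21.69 = 3.537 mg/L.
Travel time t = 7500 m / 0.81 m/s = 9259 s = 0.1072 d.
C = 3.537·exp(−0.43·0.1072) = 3.537·0.955 = 3.377 mg/L.

3.38 mg/L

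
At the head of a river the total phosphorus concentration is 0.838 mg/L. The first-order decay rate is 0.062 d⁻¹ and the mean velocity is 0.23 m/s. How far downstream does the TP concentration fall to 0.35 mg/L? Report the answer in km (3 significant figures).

280 km

From C = C₀·e^(−kt), t = ln(C₀/C)/k = ln(0.838/0.35)/0.062 = 0.8731/0.062 = 14.08 d.
Distance = v·t = 0.23 m/s × 1.217e+06 s = 2.798e+05 m = 279.8 km.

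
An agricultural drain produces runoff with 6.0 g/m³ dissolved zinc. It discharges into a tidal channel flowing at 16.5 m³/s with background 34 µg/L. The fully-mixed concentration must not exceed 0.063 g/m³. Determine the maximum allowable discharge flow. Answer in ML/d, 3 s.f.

34 µg/L = 0.034 mg/L.
Mass balance at complete mixing: C_std·(Q_w + Q_r) = Q_w·C_e + Q_r·C_b.
Rearranging, Q_w = Q_r·(C_std − C_b)/(C_e − C_std) = 16.5·(0.063 − 0.034) / (6 − 0.063) = 0.0806 m³/s.
= 6.964 ML/d.

6.96 ML/d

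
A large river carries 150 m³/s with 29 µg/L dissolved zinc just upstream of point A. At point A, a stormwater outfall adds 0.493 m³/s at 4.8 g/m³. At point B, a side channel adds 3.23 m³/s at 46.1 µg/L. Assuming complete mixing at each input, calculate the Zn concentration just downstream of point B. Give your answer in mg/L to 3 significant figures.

29 µg/L = 0.029 mg/L.
After input A: C = (150·0.029 + 0.493·4.8) / 150.5 = 0.04463 mg/L.
46.1 µg/L = 0.0461 mg/L.
After input B: C = (150.5·0.04463 + 3.23·0.0461) / 153.7 = 0.04466 mg/L.

0.0447 mg/L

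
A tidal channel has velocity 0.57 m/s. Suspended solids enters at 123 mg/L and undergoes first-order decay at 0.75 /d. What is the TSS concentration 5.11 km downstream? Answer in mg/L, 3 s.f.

Travel time t = 5.11 km / 0.57 m/s = 5110/0.57 = 8965 s = 0.1038 d.
First-order decay: C = 123·exp(−0.75·0.1038) = 123·0.9251 = 113.8 mg/L.

114 mg/L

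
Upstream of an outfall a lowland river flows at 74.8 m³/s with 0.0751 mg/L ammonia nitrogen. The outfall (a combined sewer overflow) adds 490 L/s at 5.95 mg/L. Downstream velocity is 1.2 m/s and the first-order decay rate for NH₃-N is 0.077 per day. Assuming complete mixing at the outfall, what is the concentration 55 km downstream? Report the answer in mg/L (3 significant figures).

490 L/s = 0.49 m³/s.
After complete mixing, C₀ = (0.49·5.95 + 74.8·0.0751) / 75.29 = 0.1133 mg/L.
Travel time t = 5.5e+04 m / 1.2 m/s = 4.583e+04 s = 0.5305 d.
C = 0.1133·exp(−0.077·0.5305) = 0.1133·0.96 = 0.1088 mg/L.

0.109 mg/L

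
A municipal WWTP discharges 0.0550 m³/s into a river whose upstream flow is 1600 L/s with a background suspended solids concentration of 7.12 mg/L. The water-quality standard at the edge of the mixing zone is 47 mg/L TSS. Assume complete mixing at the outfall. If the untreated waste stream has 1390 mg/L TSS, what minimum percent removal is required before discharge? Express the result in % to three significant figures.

13.2 %

1600 L/s = 1.6 m³/s.
Mass balance: 47·1.655 = 0.055·Cₑ + 1.6·7.12.
Cₑ = (77.78 − 11.39) / 0.055 = 1207 mg/L.
Required removal = 1 − 1207/1390 = 13.16 %.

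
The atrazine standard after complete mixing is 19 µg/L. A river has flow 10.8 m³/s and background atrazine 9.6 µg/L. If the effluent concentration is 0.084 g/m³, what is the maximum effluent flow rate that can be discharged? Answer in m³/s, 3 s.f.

9.6 µg/L = 0.0096 mg/L.
19 µg/L = 0.019 mg/L.
Mass balance at complete mixing: C_std·(Q_w + Q_r) = Q_w·C_e + Q_r·C_b.
Rearranging, Q_w = Q_r·(C_std − C_b)/(C_e − C_std) = 10.8·(0.019 − 0.0096) / (0.084 − 0.019) = 1.562 m³/s.

1.56 m³/s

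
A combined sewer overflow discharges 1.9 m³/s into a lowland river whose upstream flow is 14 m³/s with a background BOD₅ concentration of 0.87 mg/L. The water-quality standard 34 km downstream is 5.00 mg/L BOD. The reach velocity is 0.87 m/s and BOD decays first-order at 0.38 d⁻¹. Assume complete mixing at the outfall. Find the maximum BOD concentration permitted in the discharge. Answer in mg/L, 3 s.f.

Travel time to the compliance point: t = 3.4e+04/0.87 = 3.908e+04 s = 0.4523 d; decay factor exp(−0.38·0.4523) = 0.8421.
So the concentration just after mixing may be at most 5/0.8421 = 5.938 mg/L.
Mass balance: 5.938·15.9 = 1.9·Cₑ + 14·0.87.
Cₑ = (94.41 − 12.18) / 1.9 = 43.28 mg/L.

43.3 mg/L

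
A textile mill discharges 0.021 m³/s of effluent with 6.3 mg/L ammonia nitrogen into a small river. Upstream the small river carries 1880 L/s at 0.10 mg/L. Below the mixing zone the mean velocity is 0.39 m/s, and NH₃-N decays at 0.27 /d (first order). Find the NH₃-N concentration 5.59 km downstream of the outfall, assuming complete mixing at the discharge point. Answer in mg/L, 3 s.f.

0.161 mg/L

1880 L/s = 1.88 m³/s.
After complete mixing, C₀ = (0.021·6.3 + 1.88·0.1) / 1.901 = 0.1685 mg/L.
Travel time t = 5590 m / 0.39 m/s = 1.433e+04 s = 0.1659 d.
C = 0.1685·exp(−0.27·0.1659) = 0.1685·0.9562 = 0.1611 mg/L.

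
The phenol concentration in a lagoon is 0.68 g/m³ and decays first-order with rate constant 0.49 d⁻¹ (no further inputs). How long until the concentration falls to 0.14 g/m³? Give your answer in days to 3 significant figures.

3.23 d

t = ln(C₀/C)/k = ln(0.68/0.14)/0.49 = 1.58/0.49 = 3.225 d.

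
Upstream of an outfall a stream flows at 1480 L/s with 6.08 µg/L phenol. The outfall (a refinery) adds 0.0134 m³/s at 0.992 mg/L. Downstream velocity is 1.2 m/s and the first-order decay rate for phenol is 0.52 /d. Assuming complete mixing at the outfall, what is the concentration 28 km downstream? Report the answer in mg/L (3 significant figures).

1480 L/s = 1.48 m³/s.
6.08 µg/L = 0.00608 mg/L.
After complete mixing, C₀ = (0.0134·0.992 + 1.48·0.00608) / 1.493 = 0.01493 mg/L.
Travel time t = 2.8e+04 m / 1.2 m/s = 2.333e+04 s = 0.2701 d.
C = 0.01493·exp(−0.52·0.2701) = 0.01493·0.869 = 0.01297 mg/L.

0.0130 mg/L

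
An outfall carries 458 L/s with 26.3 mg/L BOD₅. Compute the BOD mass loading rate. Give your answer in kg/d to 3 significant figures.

1040 kg/d

458 L/s = 0.458 m³/s.
Mass flux = Q·C = 0.458 m³/s × 26.3 g/m³ = 12.05 g/s.
= 12.05 g/s × 86.4 = 1041 kg/d.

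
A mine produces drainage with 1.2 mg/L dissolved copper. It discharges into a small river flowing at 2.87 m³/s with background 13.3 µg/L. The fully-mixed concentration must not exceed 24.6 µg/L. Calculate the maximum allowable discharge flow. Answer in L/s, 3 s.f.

13.3 µg/L = 0.0133 mg/L.
24.6 µg/L = 0.0246 mg/L.
Mass balance at complete mixing: C_std·(Q_w + Q_r) = Q_w·C_e + Q_r·C_b.
Rearranging, Q_w = Q_r·(C_std − C_b)/(C_e − C_std) = 2.87·(0.0246 − 0.0133) / (1.2 − 0.0246) = 0.02759 m³/s.
= 27.59 L/s.

27.6 L/s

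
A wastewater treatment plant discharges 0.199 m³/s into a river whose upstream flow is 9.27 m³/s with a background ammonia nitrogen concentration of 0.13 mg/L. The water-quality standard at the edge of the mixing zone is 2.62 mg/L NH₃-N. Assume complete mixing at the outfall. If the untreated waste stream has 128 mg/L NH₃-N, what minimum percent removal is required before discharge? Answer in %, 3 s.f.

Mass balance: 2.62·9.469 = 0.199·Cₑ + 9.27·0.13.
Cₑ = (24.81 − 1.205) / 0.199 = 118.6 mg/L.
Required removal = 1 − 118.6/128 = 7.335 %.

7.33 %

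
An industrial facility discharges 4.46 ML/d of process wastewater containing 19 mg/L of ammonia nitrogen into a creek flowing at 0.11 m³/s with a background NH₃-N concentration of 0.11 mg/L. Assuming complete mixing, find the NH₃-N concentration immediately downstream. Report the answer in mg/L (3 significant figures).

4.46 ML/d = 0.05162 m³/s.
By mass balance at complete mixing, C = (0.05162·19 + 0.11·0.11) / (0.05162 + 0.11) = 0.9929/0.1616 = 6.143 mg/L.

6.14 mg/L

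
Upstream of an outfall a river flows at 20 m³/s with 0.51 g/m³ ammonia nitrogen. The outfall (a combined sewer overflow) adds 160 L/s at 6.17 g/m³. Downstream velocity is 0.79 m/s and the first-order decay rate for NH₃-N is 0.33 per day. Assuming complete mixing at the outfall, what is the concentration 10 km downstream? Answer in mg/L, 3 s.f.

0.529 mg/L

160 L/s = 0.16 m³/s.
After complete mixing, C₀ = (0.16·6.17 + 20·0.51) / 20.16 = 0.5549 mg/L.
Travel time t = 1e+04 m / 0.79 m/s = 1.266e+04 s = 0.1465 d.
C = 0.5549·exp(−0.33·0.1465) = 0.5549·0.9528 = 0.5287 mg/L.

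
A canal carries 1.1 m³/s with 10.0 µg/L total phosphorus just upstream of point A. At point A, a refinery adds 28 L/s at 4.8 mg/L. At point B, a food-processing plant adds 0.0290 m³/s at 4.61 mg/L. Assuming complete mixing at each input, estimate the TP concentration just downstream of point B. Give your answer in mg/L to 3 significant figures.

0.241 mg/L

10.0 µg/L = 0.01 mg/L.
28 L/s = 0.028 m³/s.
After input A: C = (1.1·0.01 + 0.028·4.8) / 1.128 = 0.1289 mg/L.
After input B: C = (1.128·0.1289 + 0.029·4.61) / 1.157 = 0.2412 mg/L.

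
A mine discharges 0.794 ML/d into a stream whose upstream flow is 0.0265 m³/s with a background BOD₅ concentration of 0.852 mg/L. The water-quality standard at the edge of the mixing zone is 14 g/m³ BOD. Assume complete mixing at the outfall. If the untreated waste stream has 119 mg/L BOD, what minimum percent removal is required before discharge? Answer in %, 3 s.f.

56.4 %

0.794 ML/d = 0.00919 m³/s.
Mass balance: 14·0.03569 = 0.00919·Cₑ + 0.0265·0.852.
Cₑ = (0.4997 − 0.02258) / 0.00919 = 51.91 mg/L.
Required removal = 1 − 51.91/119 = 56.37 %.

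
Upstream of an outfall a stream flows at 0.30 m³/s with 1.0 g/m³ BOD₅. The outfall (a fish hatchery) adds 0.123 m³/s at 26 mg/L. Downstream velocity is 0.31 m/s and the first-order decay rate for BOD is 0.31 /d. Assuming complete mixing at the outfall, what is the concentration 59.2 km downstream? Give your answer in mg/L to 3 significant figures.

4.17 mg/L

After complete mixing, C₀ = (0.123·26 + 0.3·1) / 0.423 = 8.27 mg/L.
Travel time t = 5.92e+04 m / 0.31 m/s = 1.91e+05 s = 2.21 d.
C = 8.27·exp(−0.31·2.21) = 8.27·0.504 = 4.168 mg/L.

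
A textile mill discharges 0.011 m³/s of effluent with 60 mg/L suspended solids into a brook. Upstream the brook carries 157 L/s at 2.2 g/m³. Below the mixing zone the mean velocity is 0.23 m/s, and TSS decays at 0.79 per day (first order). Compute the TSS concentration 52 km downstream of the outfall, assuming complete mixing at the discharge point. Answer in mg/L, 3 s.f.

0.757 mg/L

157 L/s = 0.157 m³/s.
After complete mixing, C₀ = (0.011·60 + 0.157·2.2) / 0.168 = 5.985 mg/L.
Travel time t = 5.2e+04 m / 0.23 m/s = 2.261e+05 s = 2.617 d.
C = 5.985·exp(−0.79·2.617) = 5.985·0.1265 = 0.7573 mg/L.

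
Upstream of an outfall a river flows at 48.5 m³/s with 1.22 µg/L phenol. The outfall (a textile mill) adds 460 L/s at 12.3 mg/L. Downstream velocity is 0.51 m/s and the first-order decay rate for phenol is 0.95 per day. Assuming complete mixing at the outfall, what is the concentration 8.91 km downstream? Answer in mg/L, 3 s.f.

460 L/s = 0.46 m³/s.
1.22 µg/L = 0.00122 mg/L.
After complete mixing, C₀ = (0.46·12.3 + 48.5·0.00122) / 48.96 = 0.1168 mg/L.
Travel time t = 8910 m / 0.51 m/s = 1.747e+04 s = 0.2022 d.
C = 0.1168·exp(−0.95·0.2022) = 0.1168·0.8252 = 0.09636 mg/L.

0.0964 mg/L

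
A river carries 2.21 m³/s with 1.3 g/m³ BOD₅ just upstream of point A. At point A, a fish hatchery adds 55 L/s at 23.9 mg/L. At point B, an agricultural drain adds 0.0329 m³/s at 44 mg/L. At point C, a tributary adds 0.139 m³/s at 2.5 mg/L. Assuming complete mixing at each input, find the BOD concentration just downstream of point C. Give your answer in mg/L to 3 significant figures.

55 L/s = 0.055 m³/s.
After input A: C = (2.21·1.3 + 0.055·23.9) / 2.265 = 1.849 mg/L.
After input B: C = (2.265·1.849 + 0.0329·44) / 2.298 = 2.452 mg/L.
After input C: C = (2.298·2.452 + 0.139·2.5) / 2.437 = 2.455 mg/L.

2.46 mg/L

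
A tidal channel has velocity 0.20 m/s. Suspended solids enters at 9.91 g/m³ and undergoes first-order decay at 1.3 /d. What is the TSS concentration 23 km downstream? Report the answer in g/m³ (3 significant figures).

Travel time t = 23 km / 0.20 m/s = 2.3e+04/0.20 = 1.15e+05 s = 1.331 d.
First-order decay: C = 9.91·exp(−1.3·1.331) = 9.91·0.1772 = 1.756 g/m³.

1.76 g/m³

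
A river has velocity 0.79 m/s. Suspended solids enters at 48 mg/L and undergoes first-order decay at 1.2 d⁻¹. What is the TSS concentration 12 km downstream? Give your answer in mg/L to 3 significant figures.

Travel time t = 12 km / 0.79 m/s = 1.2e+04/0.79 = 1.519e+04 s = 0.1758 d.
First-order decay: C = 48·exp(−1.2·0.1758) = 48·0.8098 = 38.87 mg/L.

38.9 mg/L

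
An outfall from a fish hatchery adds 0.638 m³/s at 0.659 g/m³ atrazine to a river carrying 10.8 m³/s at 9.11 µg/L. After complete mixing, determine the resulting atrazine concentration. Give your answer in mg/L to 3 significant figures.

9.11 µg/L = 0.00911 mg/L.
Conservation of mass across the mixing zone: C = (0.638·0.659 + 10.8·0.00911) / (0.638 + 10.8) = 0.5188/11.44 = 0.04536 mg/L.

0.0454 mg/L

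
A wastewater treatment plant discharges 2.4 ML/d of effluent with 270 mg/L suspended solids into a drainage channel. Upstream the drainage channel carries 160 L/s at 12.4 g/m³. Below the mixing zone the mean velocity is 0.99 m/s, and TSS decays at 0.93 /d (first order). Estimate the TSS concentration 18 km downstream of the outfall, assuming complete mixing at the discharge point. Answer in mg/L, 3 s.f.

2.4 ML/d = 0.02778 m³/s.
160 L/s = 0.16 m³/s.
After complete mixing, C₀ = (0.02778·270 + 0.16·12.4) / 0.1878 = 50.51 mg/L.
Travel time t = 1.8e+04 m / 0.99 m/s = 1.818e+04 s = 0.2104 d.
C = 50.51·exp(−0.93·0.2104) = 50.51·0.8223 = 41.53 mg/L.

41.5 mg/L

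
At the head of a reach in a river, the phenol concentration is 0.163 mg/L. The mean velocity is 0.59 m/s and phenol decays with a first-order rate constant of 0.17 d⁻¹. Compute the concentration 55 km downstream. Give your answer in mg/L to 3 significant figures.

Travel time t = 55 km / 0.59 m/s = 5.5e+04/0.59 = 9.322e+04 s = 1.079 d.
First-order decay: C = 0.163·exp(−0.17·1.079) = 0.163·0.8324 = 0.1357 mg/L.

0.136 mg/L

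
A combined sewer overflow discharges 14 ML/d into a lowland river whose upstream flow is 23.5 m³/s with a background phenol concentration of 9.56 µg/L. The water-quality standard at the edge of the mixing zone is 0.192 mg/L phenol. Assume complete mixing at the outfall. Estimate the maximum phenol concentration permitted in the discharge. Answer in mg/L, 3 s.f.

26.7 mg/L

14 ML/d = 0.162 m³/s.
9.56 µg/L = 0.00956 mg/L.
Mass balance: 0.192·23.66 = 0.162·Cₑ + 23.5·0.00956.
Cₑ = (4.543 − 0.2247) / 0.162 = 26.65 mg/L.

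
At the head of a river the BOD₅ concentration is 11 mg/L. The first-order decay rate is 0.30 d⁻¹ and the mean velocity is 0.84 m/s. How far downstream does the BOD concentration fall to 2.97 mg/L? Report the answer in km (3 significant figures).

From C = C₀·e^(−kt), t = ln(C₀/C)/k = ln(11/2.97)/0.30 = 1.309/0.30 = 4.364 d.
Distance = v·t = 0.84 m/s × 3.771e+05 s = 3.168e+05 m = 316.8 km.

317 km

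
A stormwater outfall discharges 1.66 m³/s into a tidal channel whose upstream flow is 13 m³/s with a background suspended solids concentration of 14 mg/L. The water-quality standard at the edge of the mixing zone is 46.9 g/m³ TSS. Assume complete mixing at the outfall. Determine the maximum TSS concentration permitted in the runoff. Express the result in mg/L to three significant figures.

305 mg/L

Mass balance: 46.9·14.66 = 1.66·Cₑ + 13·14.
Cₑ = (687.6 − 182) / 1.66 = 304.6 mg/L.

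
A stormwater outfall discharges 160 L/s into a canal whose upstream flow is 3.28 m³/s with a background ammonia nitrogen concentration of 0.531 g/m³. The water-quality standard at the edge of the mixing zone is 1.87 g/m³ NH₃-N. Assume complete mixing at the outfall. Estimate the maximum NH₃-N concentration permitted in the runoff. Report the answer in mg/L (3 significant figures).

160 L/s = 0.16 m³/s.
Mass balance: 1.87·3.44 = 0.16·Cₑ + 3.28·0.531.
Cₑ = (6.433 − 1.742) / 0.16 = 29.32 mg/L.

29.3 mg/L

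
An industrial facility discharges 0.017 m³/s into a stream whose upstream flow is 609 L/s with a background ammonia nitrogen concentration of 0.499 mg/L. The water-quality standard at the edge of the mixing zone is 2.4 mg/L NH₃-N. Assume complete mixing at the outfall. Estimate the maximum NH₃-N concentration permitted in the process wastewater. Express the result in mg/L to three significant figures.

609 L/s = 0.609 m³/s.
Mass balance: 2.4·0.626 = 0.017·Cₑ + 0.609·0.499.
Cₑ = (1.502 − 0.3039) / 0.017 = 70.5 mg/L.

70.5 mg/L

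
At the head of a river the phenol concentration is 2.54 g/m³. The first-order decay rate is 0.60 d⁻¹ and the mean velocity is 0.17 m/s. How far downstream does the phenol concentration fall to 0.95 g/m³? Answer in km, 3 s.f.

24.1 km

From C = C₀·e^(−kt), t = ln(C₀/C)/k = ln(2.54/0.95)/0.60 = 0.9835/0.60 = 1.639 d.
Distance = v·t = 0.17 m/s × 1.416e+05 s = 2.408e+04 m = 24.08 km.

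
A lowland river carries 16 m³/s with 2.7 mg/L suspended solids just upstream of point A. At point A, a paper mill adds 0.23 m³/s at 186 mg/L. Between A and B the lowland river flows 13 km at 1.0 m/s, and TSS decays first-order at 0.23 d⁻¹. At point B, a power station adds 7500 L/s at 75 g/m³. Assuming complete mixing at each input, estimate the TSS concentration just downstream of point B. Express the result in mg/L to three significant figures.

27.2 mg/L

After input A: C = (16·2.7 + 0.23·186) / 16.23 = 5.298 mg/L.
Over the 13 km reach to input B (t = 1.3e+04 s = 0.1505 d), decay gives C = 5.298·exp(−0.23·0.1505) = 5.117 mg/L.
7500 L/s = 7.5 m³/s.
After input B: C = (16.23·5.117 + 7.5·75) / 23.73 = 27.2 mg/L.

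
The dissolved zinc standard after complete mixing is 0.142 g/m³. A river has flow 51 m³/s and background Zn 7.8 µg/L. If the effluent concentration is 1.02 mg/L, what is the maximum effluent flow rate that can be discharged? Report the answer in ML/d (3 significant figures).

674 ML/d

7.8 µg/L = 0.0078 mg/L.
Mass balance at complete mixing: C_std·(Q_w + Q_r) = Q_w·C_e + Q_r·C_b.
Rearranging, Q_w = Q_r·(C_std − C_b)/(C_e − C_std) = 51·(0.142 − 0.0078) / (1.02 − 0.142) = 7.795 m³/s.
= 673.5 ML/d.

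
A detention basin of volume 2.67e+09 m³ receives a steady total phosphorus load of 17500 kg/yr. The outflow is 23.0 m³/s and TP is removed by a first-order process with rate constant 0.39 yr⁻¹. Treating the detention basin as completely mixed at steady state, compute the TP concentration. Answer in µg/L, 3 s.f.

9.90 µg/L

Outflow Q = 23.0 m³/s × 3.156e+07 s/yr = 7.258e+08 m³/yr.
Steady-state CSTR mass balance: W = Q·C + k·V·C, so C = W/(Q + kV).
Q + kV = 7.258e+08 + 0.39·2.67e+09 = 1.767e+09 m³/yr.
C = 17500/1.767e+09 = 9.903e-06 kg/m³ = 0.009903 mg/L = 9.903 µg/L.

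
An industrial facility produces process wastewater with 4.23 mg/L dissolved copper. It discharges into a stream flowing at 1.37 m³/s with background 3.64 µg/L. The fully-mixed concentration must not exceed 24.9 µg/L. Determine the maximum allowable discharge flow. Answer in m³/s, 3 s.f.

3.64 µg/L = 0.00364 mg/L.
24.9 µg/L = 0.0249 mg/L.
Mass balance at complete mixing: C_std·(Q_w + Q_r) = Q_w·C_e + Q_r·C_b.
Rearranging, Q_w = Q_r·(C_std − C_b)/(C_e − C_std) = 1.37·(0.0249 − 0.00364) / (4.23 − 0.0249) = 0.006926 m³/s.

0.00693 m³/s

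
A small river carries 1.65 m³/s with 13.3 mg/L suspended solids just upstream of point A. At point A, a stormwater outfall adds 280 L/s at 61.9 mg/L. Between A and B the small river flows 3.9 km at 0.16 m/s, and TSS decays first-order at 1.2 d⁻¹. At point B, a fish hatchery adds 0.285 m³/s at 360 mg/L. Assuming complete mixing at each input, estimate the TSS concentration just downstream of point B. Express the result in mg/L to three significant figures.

280 L/s = 0.28 m³/s.
After input A: C = (1.65·13.3 + 0.28·61.9) / 1.93 = 20.35 mg/L.
Over the 3.9 km reach to input B (t = 2.438e+04 s = 0.2821 d), decay gives C = 20.35·exp(−1.2·0.2821) = 14.51 mg/L.
After input B: C = (1.93·14.51 + 0.285·360) / 2.215 = 58.96 mg/L.

59.0 mg/L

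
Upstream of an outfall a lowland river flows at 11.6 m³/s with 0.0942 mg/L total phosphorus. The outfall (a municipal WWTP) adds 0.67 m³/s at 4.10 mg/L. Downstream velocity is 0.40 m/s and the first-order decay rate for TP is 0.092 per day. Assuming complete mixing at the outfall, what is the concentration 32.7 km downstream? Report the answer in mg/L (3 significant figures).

0.287 mg/L

After complete mixing, C₀ = (0.67·4.1 + 11.6·0.0942) / 12.27 = 0.3129 mg/L.
Travel time t = 3.27e+04 m / 0.40 m/s = 8.175e+04 s = 0.9462 d.
C = 0.3129·exp(−0.092·0.9462) = 0.3129·0.9166 = 0.2868 mg/L.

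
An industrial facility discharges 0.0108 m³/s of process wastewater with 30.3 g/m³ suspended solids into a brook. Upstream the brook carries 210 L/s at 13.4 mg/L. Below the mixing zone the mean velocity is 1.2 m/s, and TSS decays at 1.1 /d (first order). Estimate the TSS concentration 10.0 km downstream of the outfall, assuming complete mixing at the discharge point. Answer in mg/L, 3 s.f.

210 L/s = 0.21 m³/s.
After complete mixing, C₀ = (0.0108·30.3 + 0.21·13.4) / 0.2208 = 14.23 mg/L.
Travel time t = 1e+04 m / 1.2 m/s = 8333 s = 0.09645 d.
C = 14.23·exp(−1.1·0.09645) = 14.23·0.8993 = 12.79 mg/L.

12.8 mg/L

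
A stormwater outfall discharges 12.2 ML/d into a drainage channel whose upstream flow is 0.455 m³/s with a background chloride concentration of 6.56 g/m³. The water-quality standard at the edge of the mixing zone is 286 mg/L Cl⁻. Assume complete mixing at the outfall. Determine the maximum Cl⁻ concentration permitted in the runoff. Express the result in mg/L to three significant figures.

12.2 ML/d = 0.1412 m³/s.
Mass balance: 286·0.5962 = 0.1412·Cₑ + 0.455·6.56.
Cₑ = (170.5 − 2.985) / 0.1412 = 1186 mg/L.

1190 mg/L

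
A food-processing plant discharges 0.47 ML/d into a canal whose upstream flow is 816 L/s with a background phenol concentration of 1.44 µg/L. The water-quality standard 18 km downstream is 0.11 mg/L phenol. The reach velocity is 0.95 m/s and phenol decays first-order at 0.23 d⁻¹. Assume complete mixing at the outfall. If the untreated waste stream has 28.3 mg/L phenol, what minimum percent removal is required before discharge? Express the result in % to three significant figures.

0.47 ML/d = 0.00544 m³/s.
816 L/s = 0.816 m³/s.
1.44 µg/L = 0.00144 mg/L.
Travel time to the compliance point: t = 1.8e+04/0.95 = 1.895e+04 s = 0.2193 d; decay factor exp(−0.23·0.2193) = 0.9508.
So the concentration just after mixing may be at most 0.11/0.9508 = 0.1157 mg/L.
Mass balance: 0.1157·0.8214 = 0.00544·Cₑ + 0.816·0.00144.
Cₑ = (0.09503 − 0.001175) / 0.00544 = 17.25 mg/L.
Required removal = 1 − 17.25/28.3 = 39.03 %.

39.0 %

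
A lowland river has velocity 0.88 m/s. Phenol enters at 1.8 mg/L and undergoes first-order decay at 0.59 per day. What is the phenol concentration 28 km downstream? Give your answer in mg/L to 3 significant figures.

1.45 mg/L

Travel time t = 28 km / 0.88 m/s = 2.8e+04/0.88 = 3.182e+04 s = 0.3683 d.
First-order decay: C = 1.8·exp(−0.59·0.3683) = 1.8·0.8047 = 1.448 mg/L.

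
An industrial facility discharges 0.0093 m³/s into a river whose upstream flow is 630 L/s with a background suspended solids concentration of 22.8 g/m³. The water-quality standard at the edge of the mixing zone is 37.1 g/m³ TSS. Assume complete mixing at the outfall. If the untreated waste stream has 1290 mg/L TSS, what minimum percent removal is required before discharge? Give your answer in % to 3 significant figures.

630 L/s = 0.63 m³/s.
Mass balance: 37.1·0.6393 = 0.0093·Cₑ + 0.63·22.8.
Cₑ = (23.72 − 14.36) / 0.0093 = 1006 mg/L.
Required removal = 1 − 1006/1290 = 22.03 %.

22.0 %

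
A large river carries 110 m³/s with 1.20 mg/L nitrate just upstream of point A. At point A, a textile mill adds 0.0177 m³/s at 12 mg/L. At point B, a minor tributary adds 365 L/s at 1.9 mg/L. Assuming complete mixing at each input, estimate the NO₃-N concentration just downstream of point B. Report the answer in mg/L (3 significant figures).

1.20 mg/L

After input A: C = (110·1.2 + 0.0177·12) / 110 = 1.202 mg/L.
365 L/s = 0.365 m³/s.
After input B: C = (110·1.202 + 0.365·1.9) / 110.4 = 1.204 mg/L.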